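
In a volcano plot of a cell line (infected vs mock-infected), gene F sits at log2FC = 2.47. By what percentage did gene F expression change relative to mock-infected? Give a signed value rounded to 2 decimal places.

454.04%

Fold change = 2^(2.47) = 5.5404
Percent change = (FC − 1) × 100% = (5.5404 − 1) × 100 = 454.04%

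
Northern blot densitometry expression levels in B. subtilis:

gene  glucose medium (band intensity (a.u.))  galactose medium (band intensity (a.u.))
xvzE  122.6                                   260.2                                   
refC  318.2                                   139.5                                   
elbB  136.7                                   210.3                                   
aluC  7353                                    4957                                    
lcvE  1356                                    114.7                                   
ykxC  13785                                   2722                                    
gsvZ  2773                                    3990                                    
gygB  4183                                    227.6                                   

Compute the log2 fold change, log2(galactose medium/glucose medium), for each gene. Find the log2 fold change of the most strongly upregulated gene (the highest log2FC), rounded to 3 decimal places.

1.086

log2(260.2/122.6) = 1.086  (xvzE)
log2(139.5/318.2) = -1.190  (refC)
log2(210.3/136.7) = 0.621  (elbB)
log2(4957/7353) = -0.569  (aluC)
log2(114.7/1356) = -3.563  (lcvE)
log2(2722/13785) = -2.340  (ykxC)
log2(3990/2773) = 0.525  (gsvZ)
log2(227.6/4183) = -4.200  (gygB)
xvzE is most strongly upregulated.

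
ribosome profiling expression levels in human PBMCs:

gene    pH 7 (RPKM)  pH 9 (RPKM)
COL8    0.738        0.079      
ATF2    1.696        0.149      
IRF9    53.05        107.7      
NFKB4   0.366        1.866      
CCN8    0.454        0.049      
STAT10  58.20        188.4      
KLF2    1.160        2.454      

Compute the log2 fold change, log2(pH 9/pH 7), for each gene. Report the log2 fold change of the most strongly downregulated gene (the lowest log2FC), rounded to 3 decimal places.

log2(0.079/0.738) = -3.224  (COL8)
log2(0.149/1.696) = -3.509  (ATF2)
log2(107.7/53.05) = 1.022  (IRF9)
log2(1.866/0.366) = 2.350  (NFKB4)
log2(0.049/0.454) = -3.212  (CCN8)
log2(188.4/58.20) = 1.695  (STAT10)
log2(2.454/1.160) = 1.081  (KLF2)
ATF2 is most strongly downregulated.

-3.509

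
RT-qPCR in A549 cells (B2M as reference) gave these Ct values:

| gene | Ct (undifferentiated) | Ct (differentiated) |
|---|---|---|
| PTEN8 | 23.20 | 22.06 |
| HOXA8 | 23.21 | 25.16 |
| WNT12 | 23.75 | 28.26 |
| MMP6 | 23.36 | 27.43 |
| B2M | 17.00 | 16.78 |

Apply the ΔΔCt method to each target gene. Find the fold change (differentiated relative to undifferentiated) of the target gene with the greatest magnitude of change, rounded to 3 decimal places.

PTEN8: ΔΔCt = (22.06−16.78) − (23.20−17.00) = 5.28 − 6.20 = -0.92; fold change = 2^0.92 = 1.892
HOXA8: ΔΔCt = (25.16−16.78) − (23.21−17.00) = 8.38 − 6.21 = 2.17; fold change = 2^-2.17 = 0.222
WNT12: ΔΔCt = (28.26−16.78) − (23.75−17.00) = 11.48 − 6.75 = 4.73; fold change = 2^-4.73 = 0.038
MMP6: ΔΔCt = (27.43−16.78) − (23.36−17.00) = 10.65 − 6.36 = 4.29; fold change = 2^-4.29 = 0.051
WNT12 has the largest |ΔΔCt| = 4.73.

0.038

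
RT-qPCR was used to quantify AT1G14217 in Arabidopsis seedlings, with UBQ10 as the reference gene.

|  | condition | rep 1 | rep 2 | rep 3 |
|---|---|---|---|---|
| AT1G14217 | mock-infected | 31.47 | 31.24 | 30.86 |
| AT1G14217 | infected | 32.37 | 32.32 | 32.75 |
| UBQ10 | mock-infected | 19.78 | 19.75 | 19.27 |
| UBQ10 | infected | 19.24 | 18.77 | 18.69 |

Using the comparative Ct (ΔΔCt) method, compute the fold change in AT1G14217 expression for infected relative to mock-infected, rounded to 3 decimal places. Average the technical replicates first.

0.252

Mean Ct: AT1G14217 mock-infected 31.190; AT1G14217 infected 32.480; UBQ10 mock-infected 19.600; UBQ10 infected 18.900
ΔCt(mock-infected) = 31.190 − 19.600 = 11.590
ΔCt(infected) = 32.480 − 18.900 = 13.580
ΔΔCt = 13.580 − 11.590 = 1.990
Fold change = 2^(−1.990) = 0.2517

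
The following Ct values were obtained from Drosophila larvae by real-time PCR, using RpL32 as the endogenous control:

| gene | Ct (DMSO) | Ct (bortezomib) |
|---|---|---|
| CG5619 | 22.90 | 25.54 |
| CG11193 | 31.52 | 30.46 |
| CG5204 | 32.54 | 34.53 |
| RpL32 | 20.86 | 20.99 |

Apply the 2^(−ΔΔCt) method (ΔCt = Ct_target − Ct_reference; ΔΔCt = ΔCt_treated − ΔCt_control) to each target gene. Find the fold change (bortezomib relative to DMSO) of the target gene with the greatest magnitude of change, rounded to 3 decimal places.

CG5619: ΔΔCt = (25.54−20.99) − (22.90−20.86) = 4.55 − 2.04 = 2.51; fold change = 2^-2.51 = 0.176
CG11193: ΔΔCt = (30.46−20.99) − (31.52−20.86) = 9.47 − 10.66 = -1.19; fold change = 2^1.19 = 2.282
CG5204: ΔΔCt = (34.53−20.99) − (32.54−20.86) = 13.54 − 11.68 = 1.86; fold change = 2^-1.86 = 0.275
CG5619 has the largest |ΔΔCt| = 2.51.

0.176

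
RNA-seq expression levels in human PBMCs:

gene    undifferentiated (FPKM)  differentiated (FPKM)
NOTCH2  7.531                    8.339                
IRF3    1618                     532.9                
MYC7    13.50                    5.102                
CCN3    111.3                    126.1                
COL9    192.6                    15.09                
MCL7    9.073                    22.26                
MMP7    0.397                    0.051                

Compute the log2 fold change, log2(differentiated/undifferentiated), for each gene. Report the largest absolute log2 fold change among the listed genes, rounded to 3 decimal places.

log2(8.339/7.531) = 0.147  (NOTCH2)
log2(532.9/1618) = -1.602  (IRF3)
log2(5.102/13.50) = -1.404  (MYC7)
log2(126.1/111.3) = 0.180  (CCN3)
log2(15.09/192.6) = -3.674  (COL9)
log2(22.26/9.073) = 1.295  (MCL7)
log2(0.051/0.397) = -2.961  (MMP7)
The largest magnitude belongs to COL9.

3.674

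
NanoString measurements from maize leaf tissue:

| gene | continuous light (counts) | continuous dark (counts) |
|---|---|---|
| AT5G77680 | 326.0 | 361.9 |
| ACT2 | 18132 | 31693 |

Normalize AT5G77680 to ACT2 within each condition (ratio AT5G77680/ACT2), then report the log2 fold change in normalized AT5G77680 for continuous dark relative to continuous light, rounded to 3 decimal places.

AT5G77680/ACT2 (continuous light) = 326.0 / 18132 = 0.017979
AT5G77680/ACT2 (continuous dark) = 361.9 / 31693 = 0.011419
Fold change = 0.011419 / 0.017979 = 0.6351
log2(0.6351) = -0.6549

-0.655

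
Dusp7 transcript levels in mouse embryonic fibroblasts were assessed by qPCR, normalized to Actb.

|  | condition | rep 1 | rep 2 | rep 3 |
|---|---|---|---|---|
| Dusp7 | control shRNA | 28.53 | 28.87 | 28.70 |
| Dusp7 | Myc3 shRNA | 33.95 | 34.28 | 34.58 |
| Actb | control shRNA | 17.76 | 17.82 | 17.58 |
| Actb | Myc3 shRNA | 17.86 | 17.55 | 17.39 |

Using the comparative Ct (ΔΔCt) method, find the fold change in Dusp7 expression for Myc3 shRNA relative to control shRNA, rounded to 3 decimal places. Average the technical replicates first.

Mean Ct: Dusp7 control shRNA 28.700; Dusp7 Myc3 shRNA 34.270; Actb control shRNA 17.720; Actb Myc3 shRNA 17.600
ΔCt(control shRNA) = 28.700 − 17.720 = 10.980
ΔCt(Myc3 shRNA) = 34.270 − 17.600 = 16.670
ΔΔCt = 16.670 − 10.980 = 5.690
Fold change = 2^(−5.690) = 0.0194

0.019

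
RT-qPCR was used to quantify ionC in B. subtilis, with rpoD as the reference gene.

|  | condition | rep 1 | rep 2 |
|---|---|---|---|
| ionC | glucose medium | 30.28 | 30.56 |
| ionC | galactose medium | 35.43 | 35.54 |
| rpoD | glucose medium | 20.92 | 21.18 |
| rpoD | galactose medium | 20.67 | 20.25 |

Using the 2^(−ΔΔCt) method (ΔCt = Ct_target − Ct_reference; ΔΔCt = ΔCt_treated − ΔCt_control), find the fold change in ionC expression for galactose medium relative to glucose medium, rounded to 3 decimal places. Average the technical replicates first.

Mean Ct: ionC glucose medium 30.420; ionC galactose medium 35.485; rpoD glucose medium 21.050; rpoD galactose medium 20.460
ΔCt(glucose medium) = 30.420 − 21.050 = 9.370
ΔCt(galactose medium) = 35.485 − 20.460 = 15.025
ΔΔCt = 15.025 − 9.370 = 5.655
Fold change = 2^(−5.655) = 0.0198

0.020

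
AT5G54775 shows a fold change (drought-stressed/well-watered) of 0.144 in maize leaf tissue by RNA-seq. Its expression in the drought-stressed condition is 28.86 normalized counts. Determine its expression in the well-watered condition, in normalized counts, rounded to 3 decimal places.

well-watered expression = 28.86 / 0.144 = 200.417

200.417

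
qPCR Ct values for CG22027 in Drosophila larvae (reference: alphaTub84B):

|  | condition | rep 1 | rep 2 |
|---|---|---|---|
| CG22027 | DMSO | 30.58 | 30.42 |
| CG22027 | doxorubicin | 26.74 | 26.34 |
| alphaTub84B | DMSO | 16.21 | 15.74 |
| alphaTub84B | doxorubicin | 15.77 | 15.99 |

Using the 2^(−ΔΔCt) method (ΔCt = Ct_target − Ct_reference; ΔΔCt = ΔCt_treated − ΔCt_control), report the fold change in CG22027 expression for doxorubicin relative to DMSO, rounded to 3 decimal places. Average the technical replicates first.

14.571

Mean Ct: CG22027 DMSO 30.500; CG22027 doxorubicin 26.540; alphaTub84B DMSO 15.975; alphaTub84B doxorubicin 15.880
ΔCt(DMSO) = 30.500 − 15.975 = 14.525
ΔCt(doxorubicin) = 26.540 − 15.880 = 10.660
ΔΔCt = 10.660 − 14.525 = -3.865
Fold change = 2^(−(-3.865)) = 2^3.865 = 14.5707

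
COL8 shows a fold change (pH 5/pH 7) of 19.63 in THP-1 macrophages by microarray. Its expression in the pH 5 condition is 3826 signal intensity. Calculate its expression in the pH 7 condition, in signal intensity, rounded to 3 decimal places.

pH 7 expression = 3826 / 19.63 = 194.906

194.906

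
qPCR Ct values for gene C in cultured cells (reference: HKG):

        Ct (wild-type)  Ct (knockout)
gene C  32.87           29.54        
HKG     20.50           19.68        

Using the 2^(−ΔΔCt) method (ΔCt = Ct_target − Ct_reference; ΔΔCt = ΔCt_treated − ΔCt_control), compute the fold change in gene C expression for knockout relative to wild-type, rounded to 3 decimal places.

ΔCt(wild-type) = 32.870 − 20.500 = 12.370
ΔCt(knockout) = 29.540 − 19.680 = 9.860
ΔΔCt = 9.860 − 12.370 = -2.510
Fold change = 2^(−(-2.510)) = 2^2.510 = 5.6962

5.696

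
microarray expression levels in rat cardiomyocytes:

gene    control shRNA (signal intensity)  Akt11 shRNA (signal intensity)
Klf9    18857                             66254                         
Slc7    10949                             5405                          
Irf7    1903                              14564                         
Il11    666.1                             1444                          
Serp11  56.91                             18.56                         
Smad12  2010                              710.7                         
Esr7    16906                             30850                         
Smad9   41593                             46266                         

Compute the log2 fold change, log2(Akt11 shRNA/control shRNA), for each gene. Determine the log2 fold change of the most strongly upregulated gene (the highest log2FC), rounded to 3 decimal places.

2.936

log2(66254/18857) = 1.813  (Klf9)
log2(5405/10949) = -1.018  (Slc7)
log2(14564/1903) = 2.936  (Irf7)
log2(1444/666.1) = 1.116  (Il11)
log2(18.56/56.91) = -1.616  (Serp11)
log2(710.7/2010) = -1.500  (Smad12)
log2(30850/16906) = 0.868  (Esr7)
log2(46266/41593) = 0.154  (Smad9)
Irf7 is most strongly upregulated.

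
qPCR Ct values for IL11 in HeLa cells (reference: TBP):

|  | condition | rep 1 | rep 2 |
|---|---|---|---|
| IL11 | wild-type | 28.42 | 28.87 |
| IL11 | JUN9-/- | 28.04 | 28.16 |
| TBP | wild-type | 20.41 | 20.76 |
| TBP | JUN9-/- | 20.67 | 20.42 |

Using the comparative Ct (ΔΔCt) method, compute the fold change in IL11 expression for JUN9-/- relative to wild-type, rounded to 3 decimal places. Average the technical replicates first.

Mean Ct: IL11 wild-type 28.645; IL11 JUN9-/- 28.100; TBP wild-type 20.585; TBP JUN9-/- 20.545
ΔCt(wild-type) = 28.645 − 20.585 = 8.060
ΔCt(JUN9-/-) = 28.100 − 20.545 = 7.555
ΔΔCt = 7.555 − 8.060 = -0.505
Fold change = 2^(−(-0.505)) = 2^0.505 = 1.4191

1.419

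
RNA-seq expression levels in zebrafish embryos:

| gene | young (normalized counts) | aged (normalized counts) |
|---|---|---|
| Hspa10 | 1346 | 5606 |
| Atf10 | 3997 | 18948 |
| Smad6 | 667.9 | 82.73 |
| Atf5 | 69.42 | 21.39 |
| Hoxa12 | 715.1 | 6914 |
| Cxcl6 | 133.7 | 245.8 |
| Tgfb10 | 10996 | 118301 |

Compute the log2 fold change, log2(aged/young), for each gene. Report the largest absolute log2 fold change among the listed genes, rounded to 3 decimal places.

log2(5606/1346) = 2.058  (Hspa10)
log2(18948/3997) = 2.245  (Atf10)
log2(82.73/667.9) = -3.013  (Smad6)
log2(21.39/69.42) = -1.698  (Atf5)
log2(6914/715.1) = 3.273  (Hoxa12)
log2(245.8/133.7) = 0.878  (Cxcl6)
log2(118301/10996) = 3.427  (Tgfb10)
The largest magnitude belongs to Tgfb10.

3.427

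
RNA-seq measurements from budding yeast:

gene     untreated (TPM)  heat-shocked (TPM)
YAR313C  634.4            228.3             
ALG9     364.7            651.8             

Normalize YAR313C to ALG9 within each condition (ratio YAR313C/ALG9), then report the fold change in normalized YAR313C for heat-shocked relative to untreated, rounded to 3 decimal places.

YAR313C/ALG9 (untreated) = 634.4 / 364.7 = 1.7395
YAR313C/ALG9 (heat-shocked) = 228.3 / 651.8 = 0.35026
Fold change = 0.35026 / 1.7395 = 0.2014

0.201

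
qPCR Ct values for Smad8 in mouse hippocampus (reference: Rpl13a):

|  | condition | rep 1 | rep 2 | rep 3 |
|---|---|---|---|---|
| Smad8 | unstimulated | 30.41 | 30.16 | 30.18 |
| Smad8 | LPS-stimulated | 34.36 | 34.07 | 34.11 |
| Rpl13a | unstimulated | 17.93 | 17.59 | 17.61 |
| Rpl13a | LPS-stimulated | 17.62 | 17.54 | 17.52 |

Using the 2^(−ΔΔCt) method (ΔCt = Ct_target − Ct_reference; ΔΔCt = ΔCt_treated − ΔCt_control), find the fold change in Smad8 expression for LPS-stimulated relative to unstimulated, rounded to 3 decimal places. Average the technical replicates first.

0.059

Mean Ct: Smad8 unstimulated 30.250; Smad8 LPS-stimulated 34.180; Rpl13a unstimulated 17.710; Rpl13a LPS-stimulated 17.560
ΔCt(unstimulated) = 30.250 − 17.710 = 12.540
ΔCt(LPS-stimulated) = 34.180 − 17.560 = 16.620
ΔΔCt = 16.620 − 12.540 = 4.080
Fold change = 2^(−4.080) = 0.0591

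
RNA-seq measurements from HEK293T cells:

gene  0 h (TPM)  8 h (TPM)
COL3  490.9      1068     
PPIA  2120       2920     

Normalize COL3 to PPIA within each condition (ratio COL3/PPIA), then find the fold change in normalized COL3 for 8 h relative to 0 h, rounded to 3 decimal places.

1.580

COL3/PPIA (0 h) = 490.9 / 2120 = 0.23156
COL3/PPIA (8 h) = 1068 / 2920 = 0.36575
Fold change = 0.36575 / 0.23156 = 1.5795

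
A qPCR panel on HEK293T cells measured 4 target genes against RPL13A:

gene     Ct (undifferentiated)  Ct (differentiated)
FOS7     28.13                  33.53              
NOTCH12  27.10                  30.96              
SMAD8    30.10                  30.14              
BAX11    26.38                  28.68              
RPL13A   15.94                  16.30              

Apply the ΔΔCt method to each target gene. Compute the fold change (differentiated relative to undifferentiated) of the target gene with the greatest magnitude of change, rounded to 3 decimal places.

FOS7: ΔΔCt = (33.53−16.30) − (28.13−15.94) = 17.23 − 12.19 = 5.04; fold change = 2^-5.04 = 0.030
NOTCH12: ΔΔCt = (30.96−16.30) − (27.10−15.94) = 14.66 − 11.16 = 3.50; fold change = 2^-3.50 = 0.088
SMAD8: ΔΔCt = (30.14−16.30) − (30.10−15.94) = 13.84 − 14.16 = -0.32; fold change = 2^0.32 = 1.248
BAX11: ΔΔCt = (28.68−16.30) − (26.38−15.94) = 12.38 − 10.44 = 1.94; fold change = 2^-1.94 = 0.261
FOS7 has the largest |ΔΔCt| = 5.04.

0.030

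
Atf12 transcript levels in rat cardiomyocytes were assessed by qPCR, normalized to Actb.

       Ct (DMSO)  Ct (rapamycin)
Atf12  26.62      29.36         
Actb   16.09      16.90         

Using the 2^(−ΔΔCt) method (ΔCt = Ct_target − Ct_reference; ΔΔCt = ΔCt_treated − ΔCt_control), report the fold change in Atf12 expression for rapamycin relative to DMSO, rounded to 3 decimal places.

0.262

ΔCt(DMSO) = 26.620 − 16.090 = 10.530
ΔCt(rapamycin) = 29.360 − 16.900 = 12.460
ΔΔCt = 12.460 − 10.530 = 1.930
Fold change = 2^(−1.930) = 0.2624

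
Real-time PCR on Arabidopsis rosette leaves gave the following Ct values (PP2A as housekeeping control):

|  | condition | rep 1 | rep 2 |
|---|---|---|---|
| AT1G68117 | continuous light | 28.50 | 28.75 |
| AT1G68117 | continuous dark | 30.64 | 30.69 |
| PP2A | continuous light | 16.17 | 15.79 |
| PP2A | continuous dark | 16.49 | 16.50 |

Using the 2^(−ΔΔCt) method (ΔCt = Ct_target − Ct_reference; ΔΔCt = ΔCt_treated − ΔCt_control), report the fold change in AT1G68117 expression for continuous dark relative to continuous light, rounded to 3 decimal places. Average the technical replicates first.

0.347

Mean Ct: AT1G68117 continuous light 28.625; AT1G68117 continuous dark 30.665; PP2A continuous light 15.980; PP2A continuous dark 16.495
ΔCt(continuous light) = 28.625 − 15.980 = 12.645
ΔCt(continuous dark) = 30.665 − 16.495 = 14.170
ΔΔCt = 14.170 − 12.645 = 1.525
Fold change = 2^(−1.525) = 0.3475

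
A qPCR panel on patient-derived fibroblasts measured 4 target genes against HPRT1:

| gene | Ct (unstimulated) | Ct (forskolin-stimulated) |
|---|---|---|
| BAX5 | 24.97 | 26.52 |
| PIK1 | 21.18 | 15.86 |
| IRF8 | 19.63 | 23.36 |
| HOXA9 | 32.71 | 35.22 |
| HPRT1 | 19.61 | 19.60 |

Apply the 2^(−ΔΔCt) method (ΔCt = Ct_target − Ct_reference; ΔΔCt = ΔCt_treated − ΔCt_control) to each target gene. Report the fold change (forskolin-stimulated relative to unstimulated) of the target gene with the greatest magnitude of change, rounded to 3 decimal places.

BAX5: ΔΔCt = (26.52−19.60) − (24.97−19.61) = 6.92 − 5.36 = 1.56; fold change = 2^-1.56 = 0.339
PIK1: ΔΔCt = (15.86−19.60) − (21.18−19.61) = -3.74 − 1.57 = -5.31; fold change = 2^5.31 = 39.671
IRF8: ΔΔCt = (23.36−19.60) − (19.63−19.61) = 3.76 − 0.02 = 3.74; fold change = 2^-3.74 = 0.075
HOXA9: ΔΔCt = (35.22−19.60) − (32.71−19.61) = 15.62 − 13.10 = 2.52; fold change = 2^-2.52 = 0.174
PIK1 has the largest |ΔΔCt| = 5.31.

39.671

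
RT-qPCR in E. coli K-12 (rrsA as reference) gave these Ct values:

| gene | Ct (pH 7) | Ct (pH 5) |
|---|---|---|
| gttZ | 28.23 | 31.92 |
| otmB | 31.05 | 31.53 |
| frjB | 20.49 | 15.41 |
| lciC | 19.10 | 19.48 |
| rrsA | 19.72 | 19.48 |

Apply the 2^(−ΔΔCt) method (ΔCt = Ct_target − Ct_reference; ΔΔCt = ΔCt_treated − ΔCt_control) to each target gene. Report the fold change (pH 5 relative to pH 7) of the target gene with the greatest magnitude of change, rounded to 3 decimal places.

gttZ: ΔΔCt = (31.92−19.48) − (28.23−19.72) = 12.44 − 8.51 = 3.93; fold change = 2^-3.93 = 0.066
otmB: ΔΔCt = (31.53−19.48) − (31.05−19.72) = 12.05 − 11.33 = 0.72; fold change = 2^-0.72 = 0.607
frjB: ΔΔCt = (15.41−19.48) − (20.49−19.72) = -4.07 − 0.77 = -4.84; fold change = 2^4.84 = 28.641
lciC: ΔΔCt = (19.48−19.48) − (19.10−19.72) = 0.00 − (-0.62) = 0.62; fold change = 2^-0.62 = 0.651
frjB has the largest |ΔΔCt| = 4.84.

28.641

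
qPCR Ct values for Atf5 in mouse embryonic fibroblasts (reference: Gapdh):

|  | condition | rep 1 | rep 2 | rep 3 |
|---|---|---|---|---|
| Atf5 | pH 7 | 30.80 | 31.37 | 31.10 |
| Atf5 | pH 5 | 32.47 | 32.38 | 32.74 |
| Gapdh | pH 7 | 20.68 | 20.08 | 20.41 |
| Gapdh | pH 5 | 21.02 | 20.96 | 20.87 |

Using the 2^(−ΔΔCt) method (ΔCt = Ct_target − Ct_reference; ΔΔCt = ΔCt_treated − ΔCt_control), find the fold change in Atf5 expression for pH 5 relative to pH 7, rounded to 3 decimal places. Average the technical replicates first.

0.543

Mean Ct: Atf5 pH 7 31.090; Atf5 pH 5 32.530; Gapdh pH 7 20.390; Gapdh pH 5 20.950
ΔCt(pH 7) = 31.090 − 20.390 = 10.700
ΔCt(pH 5) = 32.530 − 20.950 = 11.580
ΔΔCt = 11.580 − 10.700 = 0.880
Fold change = 2^(−0.880) = 0.5434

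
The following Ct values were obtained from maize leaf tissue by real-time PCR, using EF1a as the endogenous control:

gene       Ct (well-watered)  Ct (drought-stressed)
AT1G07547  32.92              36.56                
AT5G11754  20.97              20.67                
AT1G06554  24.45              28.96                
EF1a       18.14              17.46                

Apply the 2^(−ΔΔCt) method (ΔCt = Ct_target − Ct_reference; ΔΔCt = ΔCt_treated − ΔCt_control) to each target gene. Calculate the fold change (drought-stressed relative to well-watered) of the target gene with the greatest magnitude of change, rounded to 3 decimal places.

AT1G07547: ΔΔCt = (36.56−17.46) − (32.92−18.14) = 19.10 − 14.78 = 4.32; fold change = 2^-4.32 = 0.050
AT5G11754: ΔΔCt = (20.67−17.46) − (20.97−18.14) = 3.21 − 2.83 = 0.38; fold change = 2^-0.38 = 0.768
AT1G06554: ΔΔCt = (28.96−17.46) − (24.45−18.14) = 11.50 − 6.31 = 5.19; fold change = 2^-5.19 = 0.027
AT1G06554 has the largest |ΔΔCt| = 5.19.

0.027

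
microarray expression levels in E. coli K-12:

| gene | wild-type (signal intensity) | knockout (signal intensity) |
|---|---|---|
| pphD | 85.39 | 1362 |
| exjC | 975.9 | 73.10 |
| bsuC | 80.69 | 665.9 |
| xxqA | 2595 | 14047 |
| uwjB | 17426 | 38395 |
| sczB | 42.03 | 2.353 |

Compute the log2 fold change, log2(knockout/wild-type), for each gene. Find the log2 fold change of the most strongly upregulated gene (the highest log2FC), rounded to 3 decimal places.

3.996

log2(1362/85.39) = 3.996  (pphD)
log2(73.10/975.9) = -3.739  (exjC)
log2(665.9/80.69) = 3.045  (bsuC)
log2(14047/2595) = 2.436  (xxqA)
log2(38395/17426) = 1.140  (uwjB)
log2(2.353/42.03) = -4.159  (sczB)
pphD is most strongly upregulated.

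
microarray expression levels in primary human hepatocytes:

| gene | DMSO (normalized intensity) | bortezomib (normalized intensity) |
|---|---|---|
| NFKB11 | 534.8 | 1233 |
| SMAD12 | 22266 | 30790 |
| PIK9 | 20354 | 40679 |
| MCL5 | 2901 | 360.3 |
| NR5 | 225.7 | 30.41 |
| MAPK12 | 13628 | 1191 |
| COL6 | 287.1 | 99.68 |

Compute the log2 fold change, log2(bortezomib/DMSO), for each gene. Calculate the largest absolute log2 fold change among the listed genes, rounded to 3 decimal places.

log2(1233/534.8) = 1.205  (NFKB11)
log2(30790/22266) = 0.468  (SMAD12)
log2(40679/20354) = 0.999  (PIK9)
log2(360.3/2901) = -3.009  (MCL5)
log2(30.41/225.7) = -2.892  (NR5)
log2(1191/13628) = -3.516  (MAPK12)
log2(99.68/287.1) = -1.526  (COL6)
The largest magnitude belongs to MAPK12.

3.516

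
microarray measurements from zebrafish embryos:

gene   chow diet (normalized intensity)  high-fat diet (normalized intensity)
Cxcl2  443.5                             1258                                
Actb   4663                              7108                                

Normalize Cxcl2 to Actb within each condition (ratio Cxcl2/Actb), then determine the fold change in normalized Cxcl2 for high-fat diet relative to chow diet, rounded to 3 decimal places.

Cxcl2/Actb (chow diet) = 443.5 / 4663 = 0.09511
Cxcl2/Actb (high-fat diet) = 1258 / 7108 = 0.17698
Fold change = 0.17698 / 0.09511 = 1.8608

1.861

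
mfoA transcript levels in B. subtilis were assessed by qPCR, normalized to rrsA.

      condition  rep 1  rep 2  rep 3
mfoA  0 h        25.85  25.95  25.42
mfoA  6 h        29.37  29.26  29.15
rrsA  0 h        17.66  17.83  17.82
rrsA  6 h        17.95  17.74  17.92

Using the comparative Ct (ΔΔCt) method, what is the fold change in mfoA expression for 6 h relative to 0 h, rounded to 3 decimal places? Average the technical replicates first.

0.093

Mean Ct: mfoA 0 h 25.740; mfoA 6 h 29.260; rrsA 0 h 17.770; rrsA 6 h 17.870
ΔCt(0 h) = 25.740 − 17.770 = 7.970
ΔCt(6 h) = 29.260 − 17.870 = 11.390
ΔΔCt = 11.390 − 7.970 = 3.420
Fold change = 2^(−3.420) = 0.0934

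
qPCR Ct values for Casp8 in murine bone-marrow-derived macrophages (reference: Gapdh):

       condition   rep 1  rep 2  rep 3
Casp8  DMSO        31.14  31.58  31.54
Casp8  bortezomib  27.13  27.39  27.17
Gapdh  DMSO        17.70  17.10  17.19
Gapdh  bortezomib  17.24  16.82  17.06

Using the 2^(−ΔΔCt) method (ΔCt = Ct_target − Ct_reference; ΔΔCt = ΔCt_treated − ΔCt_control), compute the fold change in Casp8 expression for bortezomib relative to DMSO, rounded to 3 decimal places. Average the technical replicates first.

14.929

Mean Ct: Casp8 DMSO 31.420; Casp8 bortezomib 27.230; Gapdh DMSO 17.330; Gapdh bortezomib 17.040
ΔCt(DMSO) = 31.420 − 17.330 = 14.090
ΔCt(bortezomib) = 27.230 − 17.040 = 10.190
ΔΔCt = 10.190 − 14.090 = -3.900
Fold change = 2^(−(-3.900)) = 2^3.900 = 14.9285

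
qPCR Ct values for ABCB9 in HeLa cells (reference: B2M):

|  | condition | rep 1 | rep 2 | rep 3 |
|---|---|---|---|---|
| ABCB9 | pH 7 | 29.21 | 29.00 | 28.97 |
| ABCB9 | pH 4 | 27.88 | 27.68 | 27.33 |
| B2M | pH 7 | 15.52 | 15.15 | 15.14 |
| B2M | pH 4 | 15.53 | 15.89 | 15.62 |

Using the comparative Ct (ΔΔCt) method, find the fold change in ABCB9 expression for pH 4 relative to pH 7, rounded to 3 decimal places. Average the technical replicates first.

Mean Ct: ABCB9 pH 7 29.060; ABCB9 pH 4 27.630; B2M pH 7 15.270; B2M pH 4 15.680
ΔCt(pH 7) = 29.060 − 15.270 = 13.790
ΔCt(pH 4) = 27.630 − 15.680 = 11.950
ΔΔCt = 11.950 − 13.790 = -1.840
Fold change = 2^(−(-1.840)) = 2^1.840 = 3.5801

3.580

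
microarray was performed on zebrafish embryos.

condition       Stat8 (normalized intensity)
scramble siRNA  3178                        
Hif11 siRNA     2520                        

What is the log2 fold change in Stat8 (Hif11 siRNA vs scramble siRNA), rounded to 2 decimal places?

Fold change = 2520 / 3178 = 0.7930
log2(0.7930) = -0.335

-0.33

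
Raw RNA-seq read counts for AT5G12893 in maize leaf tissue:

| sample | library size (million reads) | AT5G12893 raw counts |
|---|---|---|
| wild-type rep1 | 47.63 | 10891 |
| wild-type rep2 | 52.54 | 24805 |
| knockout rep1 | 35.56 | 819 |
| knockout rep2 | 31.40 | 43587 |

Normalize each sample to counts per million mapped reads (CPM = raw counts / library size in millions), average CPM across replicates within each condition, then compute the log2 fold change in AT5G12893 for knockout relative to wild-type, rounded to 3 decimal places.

1.010

CPM(wild-type rep1) = 10891 / 47.63 = 228.6584
CPM(wild-type rep2) = 24805 / 52.54 = 472.1165
CPM(knockout rep1) = 819 / 35.56 = 23.0315
CPM(knockout rep2) = 43587 / 31.40 = 1388.1210
mean CPM(wild-type) = 350.3874; mean CPM(knockout) = 705.5763
Fold change = 705.5763 / 350.3874 = 2.01370
log2(2.01370) = 1.0099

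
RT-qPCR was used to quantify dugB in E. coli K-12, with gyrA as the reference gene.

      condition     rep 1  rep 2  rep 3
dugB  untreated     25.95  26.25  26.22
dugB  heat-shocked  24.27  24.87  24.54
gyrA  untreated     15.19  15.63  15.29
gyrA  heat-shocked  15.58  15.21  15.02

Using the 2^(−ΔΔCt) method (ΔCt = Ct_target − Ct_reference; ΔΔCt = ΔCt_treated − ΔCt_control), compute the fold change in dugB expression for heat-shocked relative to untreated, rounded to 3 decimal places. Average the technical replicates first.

2.789

Mean Ct: dugB untreated 26.140; dugB heat-shocked 24.560; gyrA untreated 15.370; gyrA heat-shocked 15.270
ΔCt(untreated) = 26.140 − 15.370 = 10.770
ΔCt(heat-shocked) = 24.560 − 15.270 = 9.290
ΔΔCt = 9.290 − 10.770 = -1.480
Fold change = 2^(−(-1.480)) = 2^1.480 = 2.7895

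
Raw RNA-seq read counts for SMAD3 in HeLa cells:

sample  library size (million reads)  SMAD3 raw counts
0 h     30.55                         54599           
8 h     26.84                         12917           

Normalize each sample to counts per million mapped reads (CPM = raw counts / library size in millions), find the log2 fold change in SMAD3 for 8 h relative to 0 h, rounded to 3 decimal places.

-1.893

CPM(0 h) = 54599 / 30.55 = 1787.2013
CPM(8 h) = 12917 / 26.84 = 481.2593
Fold change = 481.2593 / 1787.2013 = 0.26928
log2(0.26928) = -1.8928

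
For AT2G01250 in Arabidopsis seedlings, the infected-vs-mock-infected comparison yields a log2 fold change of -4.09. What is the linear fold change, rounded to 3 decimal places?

0.059

Fold change = 2^(-4.09) = 0.0587
That is, AT2G01250 drops to 5.9% of the mock-infected level.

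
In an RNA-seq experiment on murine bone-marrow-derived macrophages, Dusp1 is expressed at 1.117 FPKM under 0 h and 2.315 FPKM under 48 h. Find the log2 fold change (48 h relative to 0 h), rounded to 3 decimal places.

1.051

Fold change = 2.315 / 1.117 = 2.0725
log2(2.0725) = 1.0514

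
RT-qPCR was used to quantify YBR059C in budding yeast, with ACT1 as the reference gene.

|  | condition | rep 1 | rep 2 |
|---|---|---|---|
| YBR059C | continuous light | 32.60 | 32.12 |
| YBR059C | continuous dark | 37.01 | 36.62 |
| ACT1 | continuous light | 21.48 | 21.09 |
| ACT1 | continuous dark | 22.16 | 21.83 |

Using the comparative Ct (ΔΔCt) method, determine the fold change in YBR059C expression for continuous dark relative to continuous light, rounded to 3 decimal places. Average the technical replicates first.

0.075

Mean Ct: YBR059C continuous light 32.360; YBR059C continuous dark 36.815; ACT1 continuous light 21.285; ACT1 continuous dark 21.995
ΔCt(continuous light) = 32.360 − 21.285 = 11.075
ΔCt(continuous dark) = 36.815 − 21.995 = 14.820
ΔΔCt = 14.820 − 11.075 = 3.745
Fold change = 2^(−3.745) = 0.0746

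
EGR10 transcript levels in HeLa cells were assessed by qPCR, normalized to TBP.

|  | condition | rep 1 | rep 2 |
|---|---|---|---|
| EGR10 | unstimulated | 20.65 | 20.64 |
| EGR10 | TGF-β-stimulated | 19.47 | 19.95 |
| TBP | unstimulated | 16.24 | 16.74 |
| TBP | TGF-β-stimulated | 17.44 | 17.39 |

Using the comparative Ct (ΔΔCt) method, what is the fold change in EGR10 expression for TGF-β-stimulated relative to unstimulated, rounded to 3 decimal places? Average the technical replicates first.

Mean Ct: EGR10 unstimulated 20.645; EGR10 TGF-β-stimulated 19.710; TBP unstimulated 16.490; TBP TGF-β-stimulated 17.415
ΔCt(unstimulated) = 20.645 − 16.490 = 4.155
ΔCt(TGF-β-stimulated) = 19.710 − 17.415 = 2.295
ΔΔCt = 2.295 − 4.155 = -1.860
Fold change = 2^(−(-1.860)) = 2^1.860 = 3.6301

3.630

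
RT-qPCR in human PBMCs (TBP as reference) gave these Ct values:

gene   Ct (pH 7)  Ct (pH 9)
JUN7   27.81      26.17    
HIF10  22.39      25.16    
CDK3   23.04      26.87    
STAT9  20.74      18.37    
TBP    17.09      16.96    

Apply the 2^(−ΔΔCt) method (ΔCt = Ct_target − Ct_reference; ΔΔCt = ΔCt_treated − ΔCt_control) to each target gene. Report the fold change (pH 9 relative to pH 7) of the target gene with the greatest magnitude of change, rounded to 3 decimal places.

0.064

JUN7: ΔΔCt = (26.17−16.96) − (27.81−17.09) = 9.21 − 10.72 = -1.51; fold change = 2^1.51 = 2.848
HIF10: ΔΔCt = (25.16−16.96) − (22.39−17.09) = 8.20 − 5.30 = 2.90; fold change = 2^-2.90 = 0.134
CDK3: ΔΔCt = (26.87−16.96) − (23.04−17.09) = 9.91 − 5.95 = 3.96; fold change = 2^-3.96 = 0.064
STAT9: ΔΔCt = (18.37−16.96) − (20.74−17.09) = 1.41 − 3.65 = -2.24; fold change = 2^2.24 = 4.724
CDK3 has the largest |ΔΔCt| = 3.96.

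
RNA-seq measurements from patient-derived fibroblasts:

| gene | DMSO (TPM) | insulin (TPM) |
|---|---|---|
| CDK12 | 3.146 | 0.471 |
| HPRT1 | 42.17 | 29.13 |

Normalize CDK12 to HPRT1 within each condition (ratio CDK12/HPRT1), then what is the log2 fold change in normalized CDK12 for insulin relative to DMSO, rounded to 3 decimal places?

CDK12/HPRT1 (DMSO) = 3.146 / 42.17 = 0.074603
CDK12/HPRT1 (insulin) = 0.471 / 29.13 = 0.016169
Fold change = 0.016169 / 0.074603 = 0.2167
log2(0.2167) = -2.2060

-2.206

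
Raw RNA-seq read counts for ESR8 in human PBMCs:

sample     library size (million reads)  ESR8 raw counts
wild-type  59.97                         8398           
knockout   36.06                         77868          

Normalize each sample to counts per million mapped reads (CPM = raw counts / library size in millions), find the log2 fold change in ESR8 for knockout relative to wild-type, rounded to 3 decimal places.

3.947

CPM(wild-type) = 8398 / 59.97 = 140.0367
CPM(knockout) = 77868 / 36.06 = 2159.4010
Fold change = 2159.4010 / 140.0367 = 15.42025
log2(15.42025) = 3.9468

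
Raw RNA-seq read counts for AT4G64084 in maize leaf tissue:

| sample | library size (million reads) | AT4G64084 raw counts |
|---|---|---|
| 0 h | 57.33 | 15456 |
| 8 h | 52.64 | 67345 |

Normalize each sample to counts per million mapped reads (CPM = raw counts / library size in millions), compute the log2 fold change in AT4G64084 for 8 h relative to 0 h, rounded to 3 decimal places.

2.247

CPM(0 h) = 15456 / 57.33 = 269.5971
CPM(8 h) = 67345 / 52.64 = 1279.3503
Fold change = 1279.3503 / 269.5971 = 4.74542
log2(4.74542) = 2.2465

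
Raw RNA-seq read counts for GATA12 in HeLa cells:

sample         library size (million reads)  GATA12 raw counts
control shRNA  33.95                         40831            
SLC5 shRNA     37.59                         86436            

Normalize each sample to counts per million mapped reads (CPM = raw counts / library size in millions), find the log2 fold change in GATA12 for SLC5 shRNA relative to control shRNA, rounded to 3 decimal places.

CPM(control shRNA) = 40831 / 33.95 = 1202.6804
CPM(SLC5 shRNA) = 86436 / 37.59 = 2299.4413
Fold change = 2299.4413 / 1202.6804 = 1.91193
log2(1.91193) = 0.9350

0.935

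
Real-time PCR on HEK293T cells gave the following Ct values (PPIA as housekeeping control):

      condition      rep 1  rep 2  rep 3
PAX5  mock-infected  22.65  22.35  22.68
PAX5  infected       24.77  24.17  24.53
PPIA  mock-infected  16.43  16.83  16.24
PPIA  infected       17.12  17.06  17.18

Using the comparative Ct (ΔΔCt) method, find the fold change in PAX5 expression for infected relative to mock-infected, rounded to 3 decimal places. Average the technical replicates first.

Mean Ct: PAX5 mock-infected 22.560; PAX5 infected 24.490; PPIA mock-infected 16.500; PPIA infected 17.120
ΔCt(mock-infected) = 22.560 − 16.500 = 6.060
ΔCt(infected) = 24.490 − 17.120 = 7.370
ΔΔCt = 7.370 − 6.060 = 1.310
Fold change = 2^(−1.310) = 0.4033

0.403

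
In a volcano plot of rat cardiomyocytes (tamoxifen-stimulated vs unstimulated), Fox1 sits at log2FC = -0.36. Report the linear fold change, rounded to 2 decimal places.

Fold change = 2^(-0.36) = 0.779
That is, Fox1 drops to 77.9% of the unstimulated level.

0.78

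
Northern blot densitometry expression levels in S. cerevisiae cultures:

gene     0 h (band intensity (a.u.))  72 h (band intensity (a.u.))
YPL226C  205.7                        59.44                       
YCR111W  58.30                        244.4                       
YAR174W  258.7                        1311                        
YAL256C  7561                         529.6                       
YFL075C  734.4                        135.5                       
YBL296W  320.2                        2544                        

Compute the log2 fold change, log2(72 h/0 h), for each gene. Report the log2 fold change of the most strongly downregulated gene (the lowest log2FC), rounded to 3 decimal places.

log2(59.44/205.7) = -1.791  (YPL226C)
log2(244.4/58.30) = 2.068  (YCR111W)
log2(1311/258.7) = 2.341  (YAR174W)
log2(529.6/7561) = -3.836  (YAL256C)
log2(135.5/734.4) = -2.438  (YFL075C)
log2(2544/320.2) = 2.990  (YBL296W)
YAL256C is most strongly downregulated.

-3.836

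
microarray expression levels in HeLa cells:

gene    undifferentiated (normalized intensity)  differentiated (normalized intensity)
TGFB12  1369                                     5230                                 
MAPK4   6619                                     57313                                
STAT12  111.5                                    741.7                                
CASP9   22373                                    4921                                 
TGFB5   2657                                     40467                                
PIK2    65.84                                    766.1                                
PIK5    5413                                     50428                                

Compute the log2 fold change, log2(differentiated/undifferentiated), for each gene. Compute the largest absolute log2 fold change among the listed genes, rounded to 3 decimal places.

log2(5230/1369) = 1.934  (TGFB12)
log2(57313/6619) = 3.114  (MAPK4)
log2(741.7/111.5) = 2.734  (STAT12)
log2(4921/22373) = -2.185  (CASP9)
log2(40467/2657) = 3.929  (TGFB5)
log2(766.1/65.84) = 3.540  (PIK2)
log2(50428/5413) = 3.220  (PIK5)
The largest magnitude belongs to TGFB5.

3.929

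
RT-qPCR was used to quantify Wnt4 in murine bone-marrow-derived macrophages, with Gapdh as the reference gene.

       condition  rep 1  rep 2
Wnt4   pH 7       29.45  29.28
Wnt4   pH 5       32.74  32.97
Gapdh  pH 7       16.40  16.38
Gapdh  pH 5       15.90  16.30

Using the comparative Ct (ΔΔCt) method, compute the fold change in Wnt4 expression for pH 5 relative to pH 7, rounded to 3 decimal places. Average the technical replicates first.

0.073

Mean Ct: Wnt4 pH 7 29.365; Wnt4 pH 5 32.855; Gapdh pH 7 16.390; Gapdh pH 5 16.100
ΔCt(pH 7) = 29.365 − 16.390 = 12.975
ΔCt(pH 5) = 32.855 − 16.100 = 16.755
ΔΔCt = 16.755 − 12.975 = 3.780
Fold change = 2^(−3.780) = 0.0728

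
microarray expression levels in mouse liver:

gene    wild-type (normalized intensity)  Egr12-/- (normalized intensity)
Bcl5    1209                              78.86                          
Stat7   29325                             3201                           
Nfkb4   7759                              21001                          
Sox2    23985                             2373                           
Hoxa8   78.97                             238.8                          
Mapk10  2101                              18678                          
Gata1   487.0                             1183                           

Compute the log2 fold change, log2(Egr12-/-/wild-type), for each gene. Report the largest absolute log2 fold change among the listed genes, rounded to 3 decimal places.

3.938

log2(78.86/1209) = -3.938  (Bcl5)
log2(3201/29325) = -3.196  (Stat7)
log2(21001/7759) = 1.437  (Nfkb4)
log2(2373/23985) = -3.337  (Sox2)
log2(238.8/78.97) = 1.596  (Hoxa8)
log2(18678/2101) = 3.152  (Mapk10)
log2(1183/487.0) = 1.280  (Gata1)
The largest magnitude belongs to Bcl5.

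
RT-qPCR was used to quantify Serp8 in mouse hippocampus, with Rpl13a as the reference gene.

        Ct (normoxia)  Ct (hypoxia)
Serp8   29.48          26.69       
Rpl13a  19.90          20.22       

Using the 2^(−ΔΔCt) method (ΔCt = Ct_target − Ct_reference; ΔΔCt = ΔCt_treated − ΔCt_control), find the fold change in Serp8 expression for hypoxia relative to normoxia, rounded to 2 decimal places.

8.63

ΔCt(normoxia) = 29.480 − 19.900 = 9.580
ΔCt(hypoxia) = 26.690 − 20.220 = 6.470
ΔΔCt = 6.470 − 9.580 = -3.110
Fold change = 2^(−(-3.110)) = 2^3.110 = 8.634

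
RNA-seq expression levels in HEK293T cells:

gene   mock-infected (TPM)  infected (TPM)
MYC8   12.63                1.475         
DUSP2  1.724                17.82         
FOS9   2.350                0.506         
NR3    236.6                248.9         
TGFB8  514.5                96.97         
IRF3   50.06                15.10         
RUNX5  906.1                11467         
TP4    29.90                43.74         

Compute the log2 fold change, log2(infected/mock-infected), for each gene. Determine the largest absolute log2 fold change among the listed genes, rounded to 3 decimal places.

3.662

log2(1.475/12.63) = -3.098  (MYC8)
log2(17.82/1.724) = 3.370  (DUSP2)
log2(0.506/2.350) = -2.215  (FOS9)
log2(248.9/236.6) = 0.073  (NR3)
log2(96.97/514.5) = -2.408  (TGFB8)
log2(15.10/50.06) = -1.729  (IRF3)
log2(11467/906.1) = 3.662  (RUNX5)
log2(43.74/29.90) = 0.549  (TP4)
The largest magnitude belongs to RUNX5.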